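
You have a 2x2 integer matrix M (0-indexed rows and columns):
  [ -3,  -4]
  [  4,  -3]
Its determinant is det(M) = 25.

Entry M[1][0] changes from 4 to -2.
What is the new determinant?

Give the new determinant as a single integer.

Answer: 1

Derivation:
det is linear in row 1: changing M[1][0] by delta changes det by delta * cofactor(1,0).
Cofactor C_10 = (-1)^(1+0) * minor(1,0) = 4
Entry delta = -2 - 4 = -6
Det delta = -6 * 4 = -24
New det = 25 + -24 = 1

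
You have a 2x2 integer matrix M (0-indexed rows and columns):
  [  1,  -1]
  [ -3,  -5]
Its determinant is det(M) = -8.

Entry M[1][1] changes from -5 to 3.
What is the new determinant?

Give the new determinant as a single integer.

Answer: 0

Derivation:
det is linear in row 1: changing M[1][1] by delta changes det by delta * cofactor(1,1).
Cofactor C_11 = (-1)^(1+1) * minor(1,1) = 1
Entry delta = 3 - -5 = 8
Det delta = 8 * 1 = 8
New det = -8 + 8 = 0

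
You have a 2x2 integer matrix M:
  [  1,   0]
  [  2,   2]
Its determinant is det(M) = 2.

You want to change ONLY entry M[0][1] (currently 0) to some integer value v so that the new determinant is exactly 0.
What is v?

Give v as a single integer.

Answer: 1

Derivation:
det is linear in entry M[0][1]: det = old_det + (v - 0) * C_01
Cofactor C_01 = -2
Want det = 0: 2 + (v - 0) * -2 = 0
  (v - 0) = -2 / -2 = 1
  v = 0 + (1) = 1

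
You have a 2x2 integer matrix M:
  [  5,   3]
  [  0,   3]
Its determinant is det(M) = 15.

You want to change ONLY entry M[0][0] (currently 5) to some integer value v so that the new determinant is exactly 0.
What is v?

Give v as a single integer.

Answer: 0

Derivation:
det is linear in entry M[0][0]: det = old_det + (v - 5) * C_00
Cofactor C_00 = 3
Want det = 0: 15 + (v - 5) * 3 = 0
  (v - 5) = -15 / 3 = -5
  v = 5 + (-5) = 0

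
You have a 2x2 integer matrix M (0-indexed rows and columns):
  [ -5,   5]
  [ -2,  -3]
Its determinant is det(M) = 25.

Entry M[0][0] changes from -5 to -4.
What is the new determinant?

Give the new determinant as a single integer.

det is linear in row 0: changing M[0][0] by delta changes det by delta * cofactor(0,0).
Cofactor C_00 = (-1)^(0+0) * minor(0,0) = -3
Entry delta = -4 - -5 = 1
Det delta = 1 * -3 = -3
New det = 25 + -3 = 22

Answer: 22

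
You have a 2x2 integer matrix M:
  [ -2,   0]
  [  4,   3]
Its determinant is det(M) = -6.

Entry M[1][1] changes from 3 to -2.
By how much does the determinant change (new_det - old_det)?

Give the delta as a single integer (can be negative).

Cofactor C_11 = -2
Entry delta = -2 - 3 = -5
Det delta = entry_delta * cofactor = -5 * -2 = 10

Answer: 10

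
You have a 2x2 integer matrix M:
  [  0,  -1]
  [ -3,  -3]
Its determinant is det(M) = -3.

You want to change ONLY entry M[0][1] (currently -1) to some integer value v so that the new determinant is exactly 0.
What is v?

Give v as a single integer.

det is linear in entry M[0][1]: det = old_det + (v - -1) * C_01
Cofactor C_01 = 3
Want det = 0: -3 + (v - -1) * 3 = 0
  (v - -1) = 3 / 3 = 1
  v = -1 + (1) = 0

Answer: 0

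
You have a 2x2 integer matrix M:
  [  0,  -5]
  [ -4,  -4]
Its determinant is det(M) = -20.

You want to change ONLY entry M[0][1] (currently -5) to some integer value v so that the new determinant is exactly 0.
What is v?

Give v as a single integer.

det is linear in entry M[0][1]: det = old_det + (v - -5) * C_01
Cofactor C_01 = 4
Want det = 0: -20 + (v - -5) * 4 = 0
  (v - -5) = 20 / 4 = 5
  v = -5 + (5) = 0

Answer: 0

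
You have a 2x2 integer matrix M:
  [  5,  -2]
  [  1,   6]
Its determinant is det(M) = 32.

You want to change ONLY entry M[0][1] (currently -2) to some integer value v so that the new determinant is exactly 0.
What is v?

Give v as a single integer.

det is linear in entry M[0][1]: det = old_det + (v - -2) * C_01
Cofactor C_01 = -1
Want det = 0: 32 + (v - -2) * -1 = 0
  (v - -2) = -32 / -1 = 32
  v = -2 + (32) = 30

Answer: 30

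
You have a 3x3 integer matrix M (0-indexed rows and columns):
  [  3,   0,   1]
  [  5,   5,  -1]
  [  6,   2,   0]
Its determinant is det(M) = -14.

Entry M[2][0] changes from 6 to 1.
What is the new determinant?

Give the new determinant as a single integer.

det is linear in row 2: changing M[2][0] by delta changes det by delta * cofactor(2,0).
Cofactor C_20 = (-1)^(2+0) * minor(2,0) = -5
Entry delta = 1 - 6 = -5
Det delta = -5 * -5 = 25
New det = -14 + 25 = 11

Answer: 11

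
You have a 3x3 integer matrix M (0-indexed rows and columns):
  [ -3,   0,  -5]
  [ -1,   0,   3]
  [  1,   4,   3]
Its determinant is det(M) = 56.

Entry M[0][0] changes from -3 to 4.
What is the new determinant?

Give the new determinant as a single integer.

Answer: -28

Derivation:
det is linear in row 0: changing M[0][0] by delta changes det by delta * cofactor(0,0).
Cofactor C_00 = (-1)^(0+0) * minor(0,0) = -12
Entry delta = 4 - -3 = 7
Det delta = 7 * -12 = -84
New det = 56 + -84 = -28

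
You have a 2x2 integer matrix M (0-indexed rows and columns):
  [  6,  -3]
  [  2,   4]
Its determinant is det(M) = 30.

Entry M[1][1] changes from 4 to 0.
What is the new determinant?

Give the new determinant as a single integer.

det is linear in row 1: changing M[1][1] by delta changes det by delta * cofactor(1,1).
Cofactor C_11 = (-1)^(1+1) * minor(1,1) = 6
Entry delta = 0 - 4 = -4
Det delta = -4 * 6 = -24
New det = 30 + -24 = 6

Answer: 6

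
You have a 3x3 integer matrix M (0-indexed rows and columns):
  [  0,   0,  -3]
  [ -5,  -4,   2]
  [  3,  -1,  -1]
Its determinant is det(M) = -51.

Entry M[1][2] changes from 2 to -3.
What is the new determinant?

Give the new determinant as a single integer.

det is linear in row 1: changing M[1][2] by delta changes det by delta * cofactor(1,2).
Cofactor C_12 = (-1)^(1+2) * minor(1,2) = 0
Entry delta = -3 - 2 = -5
Det delta = -5 * 0 = 0
New det = -51 + 0 = -51

Answer: -51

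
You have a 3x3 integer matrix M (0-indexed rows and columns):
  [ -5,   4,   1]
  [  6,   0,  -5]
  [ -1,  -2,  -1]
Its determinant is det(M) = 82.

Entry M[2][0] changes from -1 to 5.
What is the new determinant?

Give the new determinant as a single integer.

det is linear in row 2: changing M[2][0] by delta changes det by delta * cofactor(2,0).
Cofactor C_20 = (-1)^(2+0) * minor(2,0) = -20
Entry delta = 5 - -1 = 6
Det delta = 6 * -20 = -120
New det = 82 + -120 = -38

Answer: -38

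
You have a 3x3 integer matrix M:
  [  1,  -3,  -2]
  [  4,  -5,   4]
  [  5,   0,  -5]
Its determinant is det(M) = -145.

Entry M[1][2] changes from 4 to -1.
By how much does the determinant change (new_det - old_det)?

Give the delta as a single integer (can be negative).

Answer: 75

Derivation:
Cofactor C_12 = -15
Entry delta = -1 - 4 = -5
Det delta = entry_delta * cofactor = -5 * -15 = 75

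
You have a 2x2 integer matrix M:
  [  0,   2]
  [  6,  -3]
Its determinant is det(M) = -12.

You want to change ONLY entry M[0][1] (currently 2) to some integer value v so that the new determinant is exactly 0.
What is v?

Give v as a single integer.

Answer: 0

Derivation:
det is linear in entry M[0][1]: det = old_det + (v - 2) * C_01
Cofactor C_01 = -6
Want det = 0: -12 + (v - 2) * -6 = 0
  (v - 2) = 12 / -6 = -2
  v = 2 + (-2) = 0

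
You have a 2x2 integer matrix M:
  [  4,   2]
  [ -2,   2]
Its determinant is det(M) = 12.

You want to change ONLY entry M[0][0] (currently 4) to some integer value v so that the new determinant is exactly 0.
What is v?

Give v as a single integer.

Answer: -2

Derivation:
det is linear in entry M[0][0]: det = old_det + (v - 4) * C_00
Cofactor C_00 = 2
Want det = 0: 12 + (v - 4) * 2 = 0
  (v - 4) = -12 / 2 = -6
  v = 4 + (-6) = -2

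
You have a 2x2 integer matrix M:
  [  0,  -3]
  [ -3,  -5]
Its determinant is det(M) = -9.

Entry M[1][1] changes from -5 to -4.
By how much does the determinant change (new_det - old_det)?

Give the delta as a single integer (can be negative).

Cofactor C_11 = 0
Entry delta = -4 - -5 = 1
Det delta = entry_delta * cofactor = 1 * 0 = 0

Answer: 0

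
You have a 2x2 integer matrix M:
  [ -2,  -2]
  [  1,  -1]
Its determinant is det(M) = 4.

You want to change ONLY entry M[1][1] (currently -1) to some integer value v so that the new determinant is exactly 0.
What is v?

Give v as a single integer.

det is linear in entry M[1][1]: det = old_det + (v - -1) * C_11
Cofactor C_11 = -2
Want det = 0: 4 + (v - -1) * -2 = 0
  (v - -1) = -4 / -2 = 2
  v = -1 + (2) = 1

Answer: 1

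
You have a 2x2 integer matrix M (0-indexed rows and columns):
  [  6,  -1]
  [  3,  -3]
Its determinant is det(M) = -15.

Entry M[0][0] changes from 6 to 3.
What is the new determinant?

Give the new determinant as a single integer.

Answer: -6

Derivation:
det is linear in row 0: changing M[0][0] by delta changes det by delta * cofactor(0,0).
Cofactor C_00 = (-1)^(0+0) * minor(0,0) = -3
Entry delta = 3 - 6 = -3
Det delta = -3 * -3 = 9
New det = -15 + 9 = -6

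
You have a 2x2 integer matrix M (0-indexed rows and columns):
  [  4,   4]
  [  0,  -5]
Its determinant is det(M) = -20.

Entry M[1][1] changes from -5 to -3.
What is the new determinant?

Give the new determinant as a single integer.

Answer: -12

Derivation:
det is linear in row 1: changing M[1][1] by delta changes det by delta * cofactor(1,1).
Cofactor C_11 = (-1)^(1+1) * minor(1,1) = 4
Entry delta = -3 - -5 = 2
Det delta = 2 * 4 = 8
New det = -20 + 8 = -12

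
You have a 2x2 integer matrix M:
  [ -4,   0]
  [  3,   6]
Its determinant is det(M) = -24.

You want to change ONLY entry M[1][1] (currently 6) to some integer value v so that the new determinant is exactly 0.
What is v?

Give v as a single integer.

det is linear in entry M[1][1]: det = old_det + (v - 6) * C_11
Cofactor C_11 = -4
Want det = 0: -24 + (v - 6) * -4 = 0
  (v - 6) = 24 / -4 = -6
  v = 6 + (-6) = 0

Answer: 0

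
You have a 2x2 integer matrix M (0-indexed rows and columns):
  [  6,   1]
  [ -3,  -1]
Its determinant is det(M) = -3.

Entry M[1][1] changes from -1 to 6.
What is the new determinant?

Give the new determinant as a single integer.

Answer: 39

Derivation:
det is linear in row 1: changing M[1][1] by delta changes det by delta * cofactor(1,1).
Cofactor C_11 = (-1)^(1+1) * minor(1,1) = 6
Entry delta = 6 - -1 = 7
Det delta = 7 * 6 = 42
New det = -3 + 42 = 39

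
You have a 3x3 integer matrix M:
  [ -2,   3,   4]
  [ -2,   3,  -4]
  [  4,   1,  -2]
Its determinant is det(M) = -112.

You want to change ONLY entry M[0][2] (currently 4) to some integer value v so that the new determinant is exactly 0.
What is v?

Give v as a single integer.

det is linear in entry M[0][2]: det = old_det + (v - 4) * C_02
Cofactor C_02 = -14
Want det = 0: -112 + (v - 4) * -14 = 0
  (v - 4) = 112 / -14 = -8
  v = 4 + (-8) = -4

Answer: -4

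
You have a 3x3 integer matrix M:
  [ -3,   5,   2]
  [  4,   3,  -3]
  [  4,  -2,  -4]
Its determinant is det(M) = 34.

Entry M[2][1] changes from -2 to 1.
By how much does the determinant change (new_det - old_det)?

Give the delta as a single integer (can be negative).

Cofactor C_21 = -1
Entry delta = 1 - -2 = 3
Det delta = entry_delta * cofactor = 3 * -1 = -3

Answer: -3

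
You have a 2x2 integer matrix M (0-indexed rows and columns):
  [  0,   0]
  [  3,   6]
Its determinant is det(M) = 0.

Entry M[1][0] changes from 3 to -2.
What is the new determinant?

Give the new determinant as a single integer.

det is linear in row 1: changing M[1][0] by delta changes det by delta * cofactor(1,0).
Cofactor C_10 = (-1)^(1+0) * minor(1,0) = 0
Entry delta = -2 - 3 = -5
Det delta = -5 * 0 = 0
New det = 0 + 0 = 0

Answer: 0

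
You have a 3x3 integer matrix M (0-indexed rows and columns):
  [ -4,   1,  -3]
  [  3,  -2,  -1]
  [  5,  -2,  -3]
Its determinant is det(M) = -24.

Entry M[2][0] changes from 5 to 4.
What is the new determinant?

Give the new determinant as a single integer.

det is linear in row 2: changing M[2][0] by delta changes det by delta * cofactor(2,0).
Cofactor C_20 = (-1)^(2+0) * minor(2,0) = -7
Entry delta = 4 - 5 = -1
Det delta = -1 * -7 = 7
New det = -24 + 7 = -17

Answer: -17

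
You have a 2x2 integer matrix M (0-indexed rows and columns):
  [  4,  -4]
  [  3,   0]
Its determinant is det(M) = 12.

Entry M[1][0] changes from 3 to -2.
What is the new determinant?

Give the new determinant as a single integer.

Answer: -8

Derivation:
det is linear in row 1: changing M[1][0] by delta changes det by delta * cofactor(1,0).
Cofactor C_10 = (-1)^(1+0) * minor(1,0) = 4
Entry delta = -2 - 3 = -5
Det delta = -5 * 4 = -20
New det = 12 + -20 = -8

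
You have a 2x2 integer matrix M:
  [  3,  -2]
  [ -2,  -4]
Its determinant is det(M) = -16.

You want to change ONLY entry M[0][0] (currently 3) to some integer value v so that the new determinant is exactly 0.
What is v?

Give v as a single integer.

Answer: -1

Derivation:
det is linear in entry M[0][0]: det = old_det + (v - 3) * C_00
Cofactor C_00 = -4
Want det = 0: -16 + (v - 3) * -4 = 0
  (v - 3) = 16 / -4 = -4
  v = 3 + (-4) = -1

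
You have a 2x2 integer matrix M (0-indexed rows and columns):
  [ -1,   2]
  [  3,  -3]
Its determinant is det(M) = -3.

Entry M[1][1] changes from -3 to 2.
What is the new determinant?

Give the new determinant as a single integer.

Answer: -8

Derivation:
det is linear in row 1: changing M[1][1] by delta changes det by delta * cofactor(1,1).
Cofactor C_11 = (-1)^(1+1) * minor(1,1) = -1
Entry delta = 2 - -3 = 5
Det delta = 5 * -1 = -5
New det = -3 + -5 = -8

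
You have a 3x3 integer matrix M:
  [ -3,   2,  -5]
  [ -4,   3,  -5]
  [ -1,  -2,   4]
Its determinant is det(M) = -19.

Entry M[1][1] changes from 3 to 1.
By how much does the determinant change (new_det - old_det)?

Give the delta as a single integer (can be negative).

Cofactor C_11 = -17
Entry delta = 1 - 3 = -2
Det delta = entry_delta * cofactor = -2 * -17 = 34

Answer: 34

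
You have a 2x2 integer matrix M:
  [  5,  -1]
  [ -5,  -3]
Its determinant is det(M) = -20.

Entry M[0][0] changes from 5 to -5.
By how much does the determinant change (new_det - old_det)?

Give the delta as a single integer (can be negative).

Cofactor C_00 = -3
Entry delta = -5 - 5 = -10
Det delta = entry_delta * cofactor = -10 * -3 = 30

Answer: 30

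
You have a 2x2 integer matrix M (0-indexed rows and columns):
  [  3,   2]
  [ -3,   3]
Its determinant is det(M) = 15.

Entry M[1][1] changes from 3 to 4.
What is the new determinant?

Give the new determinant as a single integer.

Answer: 18

Derivation:
det is linear in row 1: changing M[1][1] by delta changes det by delta * cofactor(1,1).
Cofactor C_11 = (-1)^(1+1) * minor(1,1) = 3
Entry delta = 4 - 3 = 1
Det delta = 1 * 3 = 3
New det = 15 + 3 = 18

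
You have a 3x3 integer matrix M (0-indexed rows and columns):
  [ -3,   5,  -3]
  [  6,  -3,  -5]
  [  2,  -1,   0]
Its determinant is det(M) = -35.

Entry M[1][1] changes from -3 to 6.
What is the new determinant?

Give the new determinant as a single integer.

Answer: 19

Derivation:
det is linear in row 1: changing M[1][1] by delta changes det by delta * cofactor(1,1).
Cofactor C_11 = (-1)^(1+1) * minor(1,1) = 6
Entry delta = 6 - -3 = 9
Det delta = 9 * 6 = 54
New det = -35 + 54 = 19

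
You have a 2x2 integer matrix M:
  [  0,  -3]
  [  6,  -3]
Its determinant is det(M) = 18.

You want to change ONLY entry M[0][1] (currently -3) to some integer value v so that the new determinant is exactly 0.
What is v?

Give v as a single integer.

det is linear in entry M[0][1]: det = old_det + (v - -3) * C_01
Cofactor C_01 = -6
Want det = 0: 18 + (v - -3) * -6 = 0
  (v - -3) = -18 / -6 = 3
  v = -3 + (3) = 0

Answer: 0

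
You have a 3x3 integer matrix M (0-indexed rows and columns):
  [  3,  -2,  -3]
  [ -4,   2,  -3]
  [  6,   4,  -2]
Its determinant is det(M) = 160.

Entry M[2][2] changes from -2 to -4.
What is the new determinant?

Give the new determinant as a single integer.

Answer: 164

Derivation:
det is linear in row 2: changing M[2][2] by delta changes det by delta * cofactor(2,2).
Cofactor C_22 = (-1)^(2+2) * minor(2,2) = -2
Entry delta = -4 - -2 = -2
Det delta = -2 * -2 = 4
New det = 160 + 4 = 164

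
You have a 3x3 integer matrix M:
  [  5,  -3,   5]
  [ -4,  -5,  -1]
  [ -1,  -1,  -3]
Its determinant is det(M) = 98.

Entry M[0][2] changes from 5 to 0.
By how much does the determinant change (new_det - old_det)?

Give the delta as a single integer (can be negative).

Answer: 5

Derivation:
Cofactor C_02 = -1
Entry delta = 0 - 5 = -5
Det delta = entry_delta * cofactor = -5 * -1 = 5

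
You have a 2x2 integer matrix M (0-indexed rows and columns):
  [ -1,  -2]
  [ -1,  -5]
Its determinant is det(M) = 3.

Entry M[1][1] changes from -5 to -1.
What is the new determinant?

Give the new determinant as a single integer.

det is linear in row 1: changing M[1][1] by delta changes det by delta * cofactor(1,1).
Cofactor C_11 = (-1)^(1+1) * minor(1,1) = -1
Entry delta = -1 - -5 = 4
Det delta = 4 * -1 = -4
New det = 3 + -4 = -1

Answer: -1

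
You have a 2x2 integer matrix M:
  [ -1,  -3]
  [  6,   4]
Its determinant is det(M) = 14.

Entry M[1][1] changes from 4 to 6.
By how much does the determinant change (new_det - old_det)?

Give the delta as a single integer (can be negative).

Cofactor C_11 = -1
Entry delta = 6 - 4 = 2
Det delta = entry_delta * cofactor = 2 * -1 = -2

Answer: -2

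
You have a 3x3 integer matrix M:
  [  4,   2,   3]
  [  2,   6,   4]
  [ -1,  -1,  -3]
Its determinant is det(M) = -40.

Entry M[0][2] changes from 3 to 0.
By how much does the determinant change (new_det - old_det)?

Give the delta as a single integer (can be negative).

Answer: -12

Derivation:
Cofactor C_02 = 4
Entry delta = 0 - 3 = -3
Det delta = entry_delta * cofactor = -3 * 4 = -12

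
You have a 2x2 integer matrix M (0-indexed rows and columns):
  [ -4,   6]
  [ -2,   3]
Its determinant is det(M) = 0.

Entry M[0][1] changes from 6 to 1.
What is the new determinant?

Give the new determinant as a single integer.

det is linear in row 0: changing M[0][1] by delta changes det by delta * cofactor(0,1).
Cofactor C_01 = (-1)^(0+1) * minor(0,1) = 2
Entry delta = 1 - 6 = -5
Det delta = -5 * 2 = -10
New det = 0 + -10 = -10

Answer: -10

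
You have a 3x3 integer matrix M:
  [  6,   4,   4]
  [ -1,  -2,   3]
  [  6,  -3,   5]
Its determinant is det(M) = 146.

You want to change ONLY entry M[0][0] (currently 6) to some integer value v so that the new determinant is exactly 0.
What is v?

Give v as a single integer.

det is linear in entry M[0][0]: det = old_det + (v - 6) * C_00
Cofactor C_00 = -1
Want det = 0: 146 + (v - 6) * -1 = 0
  (v - 6) = -146 / -1 = 146
  v = 6 + (146) = 152

Answer: 152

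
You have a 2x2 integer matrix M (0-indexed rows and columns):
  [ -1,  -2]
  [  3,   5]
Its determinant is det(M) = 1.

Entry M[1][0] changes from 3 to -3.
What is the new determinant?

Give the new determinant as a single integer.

Answer: -11

Derivation:
det is linear in row 1: changing M[1][0] by delta changes det by delta * cofactor(1,0).
Cofactor C_10 = (-1)^(1+0) * minor(1,0) = 2
Entry delta = -3 - 3 = -6
Det delta = -6 * 2 = -12
New det = 1 + -12 = -11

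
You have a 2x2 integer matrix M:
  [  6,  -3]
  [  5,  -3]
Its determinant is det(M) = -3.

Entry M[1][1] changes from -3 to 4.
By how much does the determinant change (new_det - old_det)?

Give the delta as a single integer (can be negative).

Answer: 42

Derivation:
Cofactor C_11 = 6
Entry delta = 4 - -3 = 7
Det delta = entry_delta * cofactor = 7 * 6 = 42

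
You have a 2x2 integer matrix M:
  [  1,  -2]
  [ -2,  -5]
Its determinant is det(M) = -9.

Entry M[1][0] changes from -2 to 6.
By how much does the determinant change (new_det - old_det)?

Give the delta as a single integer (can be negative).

Answer: 16

Derivation:
Cofactor C_10 = 2
Entry delta = 6 - -2 = 8
Det delta = entry_delta * cofactor = 8 * 2 = 16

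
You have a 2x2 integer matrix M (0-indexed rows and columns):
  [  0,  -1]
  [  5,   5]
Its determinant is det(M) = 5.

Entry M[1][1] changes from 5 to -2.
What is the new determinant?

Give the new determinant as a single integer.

Answer: 5

Derivation:
det is linear in row 1: changing M[1][1] by delta changes det by delta * cofactor(1,1).
Cofactor C_11 = (-1)^(1+1) * minor(1,1) = 0
Entry delta = -2 - 5 = -7
Det delta = -7 * 0 = 0
New det = 5 + 0 = 5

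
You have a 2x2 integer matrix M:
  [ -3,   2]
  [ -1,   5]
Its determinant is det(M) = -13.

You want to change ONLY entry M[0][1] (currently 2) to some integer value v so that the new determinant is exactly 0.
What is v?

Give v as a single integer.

det is linear in entry M[0][1]: det = old_det + (v - 2) * C_01
Cofactor C_01 = 1
Want det = 0: -13 + (v - 2) * 1 = 0
  (v - 2) = 13 / 1 = 13
  v = 2 + (13) = 15

Answer: 15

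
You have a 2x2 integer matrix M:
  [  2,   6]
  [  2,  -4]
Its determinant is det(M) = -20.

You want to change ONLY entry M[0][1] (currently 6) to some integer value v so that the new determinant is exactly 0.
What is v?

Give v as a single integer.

Answer: -4

Derivation:
det is linear in entry M[0][1]: det = old_det + (v - 6) * C_01
Cofactor C_01 = -2
Want det = 0: -20 + (v - 6) * -2 = 0
  (v - 6) = 20 / -2 = -10
  v = 6 + (-10) = -4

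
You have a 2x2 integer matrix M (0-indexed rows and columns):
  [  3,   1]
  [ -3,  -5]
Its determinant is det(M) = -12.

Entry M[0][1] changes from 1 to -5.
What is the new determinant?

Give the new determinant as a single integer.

Answer: -30

Derivation:
det is linear in row 0: changing M[0][1] by delta changes det by delta * cofactor(0,1).
Cofactor C_01 = (-1)^(0+1) * minor(0,1) = 3
Entry delta = -5 - 1 = -6
Det delta = -6 * 3 = -18
New det = -12 + -18 = -30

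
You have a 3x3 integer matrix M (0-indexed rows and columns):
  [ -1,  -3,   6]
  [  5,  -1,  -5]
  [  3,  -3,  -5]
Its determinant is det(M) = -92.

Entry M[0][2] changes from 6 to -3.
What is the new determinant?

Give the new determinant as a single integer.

Answer: 16

Derivation:
det is linear in row 0: changing M[0][2] by delta changes det by delta * cofactor(0,2).
Cofactor C_02 = (-1)^(0+2) * minor(0,2) = -12
Entry delta = -3 - 6 = -9
Det delta = -9 * -12 = 108
New det = -92 + 108 = 16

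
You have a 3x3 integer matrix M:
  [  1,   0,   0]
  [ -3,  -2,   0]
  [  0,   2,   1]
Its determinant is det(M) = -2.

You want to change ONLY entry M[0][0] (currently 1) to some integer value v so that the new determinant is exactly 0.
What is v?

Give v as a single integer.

det is linear in entry M[0][0]: det = old_det + (v - 1) * C_00
Cofactor C_00 = -2
Want det = 0: -2 + (v - 1) * -2 = 0
  (v - 1) = 2 / -2 = -1
  v = 1 + (-1) = 0

Answer: 0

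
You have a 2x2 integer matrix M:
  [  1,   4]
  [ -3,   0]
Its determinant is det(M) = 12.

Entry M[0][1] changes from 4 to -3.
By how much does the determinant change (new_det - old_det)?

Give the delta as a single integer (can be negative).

Answer: -21

Derivation:
Cofactor C_01 = 3
Entry delta = -3 - 4 = -7
Det delta = entry_delta * cofactor = -7 * 3 = -21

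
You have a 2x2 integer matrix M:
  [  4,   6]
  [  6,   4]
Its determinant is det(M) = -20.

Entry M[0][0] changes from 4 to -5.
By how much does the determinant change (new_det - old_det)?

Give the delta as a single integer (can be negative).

Answer: -36

Derivation:
Cofactor C_00 = 4
Entry delta = -5 - 4 = -9
Det delta = entry_delta * cofactor = -9 * 4 = -36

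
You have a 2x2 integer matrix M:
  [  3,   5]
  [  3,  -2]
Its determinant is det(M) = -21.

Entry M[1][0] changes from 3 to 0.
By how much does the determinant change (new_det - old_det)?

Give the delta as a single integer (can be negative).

Answer: 15

Derivation:
Cofactor C_10 = -5
Entry delta = 0 - 3 = -3
Det delta = entry_delta * cofactor = -3 * -5 = 15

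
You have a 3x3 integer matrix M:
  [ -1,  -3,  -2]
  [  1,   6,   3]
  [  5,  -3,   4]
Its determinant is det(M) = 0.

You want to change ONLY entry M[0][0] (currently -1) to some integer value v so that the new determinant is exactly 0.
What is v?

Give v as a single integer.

det is linear in entry M[0][0]: det = old_det + (v - -1) * C_00
Cofactor C_00 = 33
Want det = 0: 0 + (v - -1) * 33 = 0
  (v - -1) = 0 / 33 = 0
  v = -1 + (0) = -1

Answer: -1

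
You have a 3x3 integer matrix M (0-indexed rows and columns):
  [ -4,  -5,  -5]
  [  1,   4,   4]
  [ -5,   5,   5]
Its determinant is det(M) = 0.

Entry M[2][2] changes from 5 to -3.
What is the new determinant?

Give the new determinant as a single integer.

Answer: 88

Derivation:
det is linear in row 2: changing M[2][2] by delta changes det by delta * cofactor(2,2).
Cofactor C_22 = (-1)^(2+2) * minor(2,2) = -11
Entry delta = -3 - 5 = -8
Det delta = -8 * -11 = 88
New det = 0 + 88 = 88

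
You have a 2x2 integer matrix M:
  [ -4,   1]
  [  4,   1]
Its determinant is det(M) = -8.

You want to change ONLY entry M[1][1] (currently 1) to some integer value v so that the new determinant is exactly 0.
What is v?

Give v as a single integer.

Answer: -1

Derivation:
det is linear in entry M[1][1]: det = old_det + (v - 1) * C_11
Cofactor C_11 = -4
Want det = 0: -8 + (v - 1) * -4 = 0
  (v - 1) = 8 / -4 = -2
  v = 1 + (-2) = -1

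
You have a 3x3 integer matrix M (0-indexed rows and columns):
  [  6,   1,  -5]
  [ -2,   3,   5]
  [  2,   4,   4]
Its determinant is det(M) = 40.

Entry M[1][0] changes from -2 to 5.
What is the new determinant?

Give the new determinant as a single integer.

Answer: -128

Derivation:
det is linear in row 1: changing M[1][0] by delta changes det by delta * cofactor(1,0).
Cofactor C_10 = (-1)^(1+0) * minor(1,0) = -24
Entry delta = 5 - -2 = 7
Det delta = 7 * -24 = -168
New det = 40 + -168 = -128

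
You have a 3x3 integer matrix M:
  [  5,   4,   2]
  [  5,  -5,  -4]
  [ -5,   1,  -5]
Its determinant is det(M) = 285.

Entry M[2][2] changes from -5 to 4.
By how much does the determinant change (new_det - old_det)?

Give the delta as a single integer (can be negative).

Cofactor C_22 = -45
Entry delta = 4 - -5 = 9
Det delta = entry_delta * cofactor = 9 * -45 = -405

Answer: -405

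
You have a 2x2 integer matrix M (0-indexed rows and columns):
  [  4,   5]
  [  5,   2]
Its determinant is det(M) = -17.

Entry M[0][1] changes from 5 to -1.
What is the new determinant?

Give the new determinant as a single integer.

det is linear in row 0: changing M[0][1] by delta changes det by delta * cofactor(0,1).
Cofactor C_01 = (-1)^(0+1) * minor(0,1) = -5
Entry delta = -1 - 5 = -6
Det delta = -6 * -5 = 30
New det = -17 + 30 = 13

Answer: 13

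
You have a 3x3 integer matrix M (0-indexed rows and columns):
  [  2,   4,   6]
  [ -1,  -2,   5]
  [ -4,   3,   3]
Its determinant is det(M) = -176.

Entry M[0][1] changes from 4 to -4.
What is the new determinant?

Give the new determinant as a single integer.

det is linear in row 0: changing M[0][1] by delta changes det by delta * cofactor(0,1).
Cofactor C_01 = (-1)^(0+1) * minor(0,1) = -17
Entry delta = -4 - 4 = -8
Det delta = -8 * -17 = 136
New det = -176 + 136 = -40

Answer: -40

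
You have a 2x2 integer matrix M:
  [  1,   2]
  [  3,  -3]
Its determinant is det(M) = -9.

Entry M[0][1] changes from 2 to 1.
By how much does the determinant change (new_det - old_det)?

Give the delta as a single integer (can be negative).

Cofactor C_01 = -3
Entry delta = 1 - 2 = -1
Det delta = entry_delta * cofactor = -1 * -3 = 3

Answer: 3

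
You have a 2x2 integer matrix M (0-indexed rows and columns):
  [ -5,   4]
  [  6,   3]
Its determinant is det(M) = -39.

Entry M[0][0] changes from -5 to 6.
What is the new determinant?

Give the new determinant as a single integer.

Answer: -6

Derivation:
det is linear in row 0: changing M[0][0] by delta changes det by delta * cofactor(0,0).
Cofactor C_00 = (-1)^(0+0) * minor(0,0) = 3
Entry delta = 6 - -5 = 11
Det delta = 11 * 3 = 33
New det = -39 + 33 = -6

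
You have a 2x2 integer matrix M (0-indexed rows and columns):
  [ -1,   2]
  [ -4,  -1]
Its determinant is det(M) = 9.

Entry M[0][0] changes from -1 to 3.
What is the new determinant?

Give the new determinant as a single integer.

det is linear in row 0: changing M[0][0] by delta changes det by delta * cofactor(0,0).
Cofactor C_00 = (-1)^(0+0) * minor(0,0) = -1
Entry delta = 3 - -1 = 4
Det delta = 4 * -1 = -4
New det = 9 + -4 = 5

Answer: 5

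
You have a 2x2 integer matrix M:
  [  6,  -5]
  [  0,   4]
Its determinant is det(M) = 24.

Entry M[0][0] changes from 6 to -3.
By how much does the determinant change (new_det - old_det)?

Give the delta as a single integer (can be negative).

Answer: -36

Derivation:
Cofactor C_00 = 4
Entry delta = -3 - 6 = -9
Det delta = entry_delta * cofactor = -9 * 4 = -36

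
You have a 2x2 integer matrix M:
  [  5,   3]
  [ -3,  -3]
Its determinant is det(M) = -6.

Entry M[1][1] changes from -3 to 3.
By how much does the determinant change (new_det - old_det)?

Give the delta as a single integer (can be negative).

Cofactor C_11 = 5
Entry delta = 3 - -3 = 6
Det delta = entry_delta * cofactor = 6 * 5 = 30

Answer: 30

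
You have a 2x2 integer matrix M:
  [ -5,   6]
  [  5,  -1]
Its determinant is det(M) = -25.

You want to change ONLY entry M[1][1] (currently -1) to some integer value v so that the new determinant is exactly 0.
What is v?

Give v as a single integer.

det is linear in entry M[1][1]: det = old_det + (v - -1) * C_11
Cofactor C_11 = -5
Want det = 0: -25 + (v - -1) * -5 = 0
  (v - -1) = 25 / -5 = -5
  v = -1 + (-5) = -6

Answer: -6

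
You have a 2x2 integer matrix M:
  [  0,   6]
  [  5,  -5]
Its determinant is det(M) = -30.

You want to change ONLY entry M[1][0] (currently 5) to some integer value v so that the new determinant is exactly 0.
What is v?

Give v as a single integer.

Answer: 0

Derivation:
det is linear in entry M[1][0]: det = old_det + (v - 5) * C_10
Cofactor C_10 = -6
Want det = 0: -30 + (v - 5) * -6 = 0
  (v - 5) = 30 / -6 = -5
  v = 5 + (-5) = 0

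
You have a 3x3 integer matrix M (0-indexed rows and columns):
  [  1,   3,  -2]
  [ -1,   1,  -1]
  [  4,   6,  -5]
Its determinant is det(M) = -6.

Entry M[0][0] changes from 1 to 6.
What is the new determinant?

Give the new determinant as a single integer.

det is linear in row 0: changing M[0][0] by delta changes det by delta * cofactor(0,0).
Cofactor C_00 = (-1)^(0+0) * minor(0,0) = 1
Entry delta = 6 - 1 = 5
Det delta = 5 * 1 = 5
New det = -6 + 5 = -1

Answer: -1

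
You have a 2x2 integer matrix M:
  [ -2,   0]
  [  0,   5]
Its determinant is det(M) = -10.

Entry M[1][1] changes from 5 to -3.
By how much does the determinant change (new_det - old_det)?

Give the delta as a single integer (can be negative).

Answer: 16

Derivation:
Cofactor C_11 = -2
Entry delta = -3 - 5 = -8
Det delta = entry_delta * cofactor = -8 * -2 = 16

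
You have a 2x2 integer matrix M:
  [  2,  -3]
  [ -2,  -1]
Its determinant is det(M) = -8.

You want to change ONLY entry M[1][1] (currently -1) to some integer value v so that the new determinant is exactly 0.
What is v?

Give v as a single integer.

det is linear in entry M[1][1]: det = old_det + (v - -1) * C_11
Cofactor C_11 = 2
Want det = 0: -8 + (v - -1) * 2 = 0
  (v - -1) = 8 / 2 = 4
  v = -1 + (4) = 3

Answer: 3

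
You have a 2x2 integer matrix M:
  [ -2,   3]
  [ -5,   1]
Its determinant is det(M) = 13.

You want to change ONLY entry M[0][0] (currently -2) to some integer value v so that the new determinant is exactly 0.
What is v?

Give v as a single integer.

Answer: -15

Derivation:
det is linear in entry M[0][0]: det = old_det + (v - -2) * C_00
Cofactor C_00 = 1
Want det = 0: 13 + (v - -2) * 1 = 0
  (v - -2) = -13 / 1 = -13
  v = -2 + (-13) = -15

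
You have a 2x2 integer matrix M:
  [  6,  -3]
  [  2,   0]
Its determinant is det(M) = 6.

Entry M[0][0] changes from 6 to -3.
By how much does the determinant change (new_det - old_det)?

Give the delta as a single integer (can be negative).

Cofactor C_00 = 0
Entry delta = -3 - 6 = -9
Det delta = entry_delta * cofactor = -9 * 0 = 0

Answer: 0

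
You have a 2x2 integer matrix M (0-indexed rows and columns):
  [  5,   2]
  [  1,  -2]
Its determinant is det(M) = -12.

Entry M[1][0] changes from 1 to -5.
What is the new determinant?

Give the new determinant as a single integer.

Answer: 0

Derivation:
det is linear in row 1: changing M[1][0] by delta changes det by delta * cofactor(1,0).
Cofactor C_10 = (-1)^(1+0) * minor(1,0) = -2
Entry delta = -5 - 1 = -6
Det delta = -6 * -2 = 12
New det = -12 + 12 = 0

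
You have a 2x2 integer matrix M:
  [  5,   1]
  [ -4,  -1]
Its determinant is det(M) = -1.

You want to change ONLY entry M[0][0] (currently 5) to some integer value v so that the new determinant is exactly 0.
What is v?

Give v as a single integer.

Answer: 4

Derivation:
det is linear in entry M[0][0]: det = old_det + (v - 5) * C_00
Cofactor C_00 = -1
Want det = 0: -1 + (v - 5) * -1 = 0
  (v - 5) = 1 / -1 = -1
  v = 5 + (-1) = 4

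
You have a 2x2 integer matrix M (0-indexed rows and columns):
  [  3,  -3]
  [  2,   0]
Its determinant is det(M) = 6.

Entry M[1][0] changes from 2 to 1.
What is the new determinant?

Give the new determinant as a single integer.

det is linear in row 1: changing M[1][0] by delta changes det by delta * cofactor(1,0).
Cofactor C_10 = (-1)^(1+0) * minor(1,0) = 3
Entry delta = 1 - 2 = -1
Det delta = -1 * 3 = -3
New det = 6 + -3 = 3

Answer: 3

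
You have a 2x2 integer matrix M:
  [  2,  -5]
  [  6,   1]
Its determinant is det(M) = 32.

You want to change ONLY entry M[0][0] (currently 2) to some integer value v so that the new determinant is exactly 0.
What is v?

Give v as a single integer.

Answer: -30

Derivation:
det is linear in entry M[0][0]: det = old_det + (v - 2) * C_00
Cofactor C_00 = 1
Want det = 0: 32 + (v - 2) * 1 = 0
  (v - 2) = -32 / 1 = -32
  v = 2 + (-32) = -30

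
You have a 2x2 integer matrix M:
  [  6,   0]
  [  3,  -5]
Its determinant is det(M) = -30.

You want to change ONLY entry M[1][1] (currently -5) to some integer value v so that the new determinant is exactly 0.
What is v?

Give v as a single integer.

Answer: 0

Derivation:
det is linear in entry M[1][1]: det = old_det + (v - -5) * C_11
Cofactor C_11 = 6
Want det = 0: -30 + (v - -5) * 6 = 0
  (v - -5) = 30 / 6 = 5
  v = -5 + (5) = 0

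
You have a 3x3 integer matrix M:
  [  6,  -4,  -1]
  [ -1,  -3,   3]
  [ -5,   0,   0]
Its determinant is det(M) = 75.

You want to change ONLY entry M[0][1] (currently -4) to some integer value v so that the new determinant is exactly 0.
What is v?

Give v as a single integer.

det is linear in entry M[0][1]: det = old_det + (v - -4) * C_01
Cofactor C_01 = -15
Want det = 0: 75 + (v - -4) * -15 = 0
  (v - -4) = -75 / -15 = 5
  v = -4 + (5) = 1

Answer: 1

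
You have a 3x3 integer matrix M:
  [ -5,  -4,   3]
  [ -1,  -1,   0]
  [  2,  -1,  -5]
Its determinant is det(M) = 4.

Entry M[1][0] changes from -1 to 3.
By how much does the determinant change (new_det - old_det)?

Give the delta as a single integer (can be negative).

Cofactor C_10 = -23
Entry delta = 3 - -1 = 4
Det delta = entry_delta * cofactor = 4 * -23 = -92

Answer: -92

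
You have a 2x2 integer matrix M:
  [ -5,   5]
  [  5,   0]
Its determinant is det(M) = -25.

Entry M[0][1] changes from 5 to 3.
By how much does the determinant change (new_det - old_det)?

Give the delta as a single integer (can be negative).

Cofactor C_01 = -5
Entry delta = 3 - 5 = -2
Det delta = entry_delta * cofactor = -2 * -5 = 10

Answer: 10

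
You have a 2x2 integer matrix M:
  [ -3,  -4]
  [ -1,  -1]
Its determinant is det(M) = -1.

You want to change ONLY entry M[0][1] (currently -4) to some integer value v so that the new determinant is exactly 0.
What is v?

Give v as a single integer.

det is linear in entry M[0][1]: det = old_det + (v - -4) * C_01
Cofactor C_01 = 1
Want det = 0: -1 + (v - -4) * 1 = 0
  (v - -4) = 1 / 1 = 1
  v = -4 + (1) = -3

Answer: -3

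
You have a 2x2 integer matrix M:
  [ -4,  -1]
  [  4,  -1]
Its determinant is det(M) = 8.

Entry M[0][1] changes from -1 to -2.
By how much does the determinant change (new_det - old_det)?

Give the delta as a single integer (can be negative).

Answer: 4

Derivation:
Cofactor C_01 = -4
Entry delta = -2 - -1 = -1
Det delta = entry_delta * cofactor = -1 * -4 = 4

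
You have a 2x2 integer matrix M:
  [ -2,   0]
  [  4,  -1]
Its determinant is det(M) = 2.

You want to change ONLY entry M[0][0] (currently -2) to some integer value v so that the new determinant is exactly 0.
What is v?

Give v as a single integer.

Answer: 0

Derivation:
det is linear in entry M[0][0]: det = old_det + (v - -2) * C_00
Cofactor C_00 = -1
Want det = 0: 2 + (v - -2) * -1 = 0
  (v - -2) = -2 / -1 = 2
  v = -2 + (2) = 0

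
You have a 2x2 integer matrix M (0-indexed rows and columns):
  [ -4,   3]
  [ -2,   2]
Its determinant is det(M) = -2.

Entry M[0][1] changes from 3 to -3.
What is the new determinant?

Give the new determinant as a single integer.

det is linear in row 0: changing M[0][1] by delta changes det by delta * cofactor(0,1).
Cofactor C_01 = (-1)^(0+1) * minor(0,1) = 2
Entry delta = -3 - 3 = -6
Det delta = -6 * 2 = -12
New det = -2 + -12 = -14

Answer: -14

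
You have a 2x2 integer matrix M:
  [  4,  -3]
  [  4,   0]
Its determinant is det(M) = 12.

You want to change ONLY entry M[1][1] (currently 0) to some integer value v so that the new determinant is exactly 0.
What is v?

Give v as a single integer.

Answer: -3

Derivation:
det is linear in entry M[1][1]: det = old_det + (v - 0) * C_11
Cofactor C_11 = 4
Want det = 0: 12 + (v - 0) * 4 = 0
  (v - 0) = -12 / 4 = -3
  v = 0 + (-3) = -3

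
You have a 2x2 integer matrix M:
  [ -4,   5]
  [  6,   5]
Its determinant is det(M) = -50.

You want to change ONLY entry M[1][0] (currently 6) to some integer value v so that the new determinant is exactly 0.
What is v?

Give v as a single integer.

Answer: -4

Derivation:
det is linear in entry M[1][0]: det = old_det + (v - 6) * C_10
Cofactor C_10 = -5
Want det = 0: -50 + (v - 6) * -5 = 0
  (v - 6) = 50 / -5 = -10
  v = 6 + (-10) = -4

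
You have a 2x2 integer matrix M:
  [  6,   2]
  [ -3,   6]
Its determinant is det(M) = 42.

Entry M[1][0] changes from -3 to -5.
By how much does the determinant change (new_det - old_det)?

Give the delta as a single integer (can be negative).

Cofactor C_10 = -2
Entry delta = -5 - -3 = -2
Det delta = entry_delta * cofactor = -2 * -2 = 4

Answer: 4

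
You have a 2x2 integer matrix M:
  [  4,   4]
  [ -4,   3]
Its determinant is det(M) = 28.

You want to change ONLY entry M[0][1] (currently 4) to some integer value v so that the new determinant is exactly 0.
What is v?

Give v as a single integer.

Answer: -3

Derivation:
det is linear in entry M[0][1]: det = old_det + (v - 4) * C_01
Cofactor C_01 = 4
Want det = 0: 28 + (v - 4) * 4 = 0
  (v - 4) = -28 / 4 = -7
  v = 4 + (-7) = -3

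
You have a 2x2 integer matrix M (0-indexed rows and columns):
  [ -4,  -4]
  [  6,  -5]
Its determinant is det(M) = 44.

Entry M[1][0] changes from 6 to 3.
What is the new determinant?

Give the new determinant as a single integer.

Answer: 32

Derivation:
det is linear in row 1: changing M[1][0] by delta changes det by delta * cofactor(1,0).
Cofactor C_10 = (-1)^(1+0) * minor(1,0) = 4
Entry delta = 3 - 6 = -3
Det delta = -3 * 4 = -12
New det = 44 + -12 = 32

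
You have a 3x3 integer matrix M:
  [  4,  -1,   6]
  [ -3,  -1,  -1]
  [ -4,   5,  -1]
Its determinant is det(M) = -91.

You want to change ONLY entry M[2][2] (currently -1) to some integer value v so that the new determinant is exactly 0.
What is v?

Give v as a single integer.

det is linear in entry M[2][2]: det = old_det + (v - -1) * C_22
Cofactor C_22 = -7
Want det = 0: -91 + (v - -1) * -7 = 0
  (v - -1) = 91 / -7 = -13
  v = -1 + (-13) = -14

Answer: -14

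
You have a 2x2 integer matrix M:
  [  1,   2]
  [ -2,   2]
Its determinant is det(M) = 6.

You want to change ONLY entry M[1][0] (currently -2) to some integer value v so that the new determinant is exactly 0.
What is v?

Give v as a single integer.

det is linear in entry M[1][0]: det = old_det + (v - -2) * C_10
Cofactor C_10 = -2
Want det = 0: 6 + (v - -2) * -2 = 0
  (v - -2) = -6 / -2 = 3
  v = -2 + (3) = 1

Answer: 1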